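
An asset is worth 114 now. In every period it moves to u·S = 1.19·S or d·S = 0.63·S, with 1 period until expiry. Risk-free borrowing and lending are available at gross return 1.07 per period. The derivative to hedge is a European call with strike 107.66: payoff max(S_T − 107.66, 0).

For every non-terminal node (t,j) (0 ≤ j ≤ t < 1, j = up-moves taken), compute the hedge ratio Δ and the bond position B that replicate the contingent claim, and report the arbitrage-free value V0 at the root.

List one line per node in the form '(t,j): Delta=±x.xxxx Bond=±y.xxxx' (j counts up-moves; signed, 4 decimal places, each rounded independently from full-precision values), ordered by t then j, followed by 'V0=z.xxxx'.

Risk-neutral probability p* = (R−d)/(u−d) = (1.07−0.63)/(1.19−0.63) = 0.7857.
Terminal payoffs: V(1,0)=0.0000, V(1,1)=28.0000
(0,0): S=114.0000. Δ = (V_up−V_dn)/(S_up−S_dn) = (28.0000−0.0000)/(135.6600−71.8200) = 0.4386. V = [p*·28.0000 + (1−p*)·0.0000]/1.07 = 20.5607. B = V − Δ·S = -29.4393.
Self-financing check: at every node Δ·S+B equals the discounted successor values.

(0,0): Delta=0.4386 Bond=-29.4393
V0=20.5607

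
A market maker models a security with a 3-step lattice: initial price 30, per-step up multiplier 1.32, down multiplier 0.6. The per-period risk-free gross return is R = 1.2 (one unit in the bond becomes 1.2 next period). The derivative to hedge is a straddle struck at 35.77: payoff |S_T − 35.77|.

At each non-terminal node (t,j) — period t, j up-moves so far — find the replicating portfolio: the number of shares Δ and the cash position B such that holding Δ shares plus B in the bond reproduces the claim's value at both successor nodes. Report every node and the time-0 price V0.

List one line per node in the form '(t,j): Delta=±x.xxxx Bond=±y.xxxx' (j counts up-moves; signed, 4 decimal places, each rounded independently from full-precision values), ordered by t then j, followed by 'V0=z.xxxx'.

(0,0): Delta=0.4838 Bond=-1.5564
(1,0): Delta=-1.0000 Bond=24.8403
(1,1): Delta=0.6187 Bond=-7.2093
(2,0): Delta=-1.0000 Bond=29.8083
(2,1): Delta=-1.0000 Bond=29.8083
(2,2): Delta=0.7658 Bond=-16.3431
V0=12.9569

The replicating-portfolio and risk-neutral prices coincide; use p* = (1.2−0.6)/(1.32−0.6) = 0.8333 for the latter.
At expiry t=3: V(3,0)=29.2900, V(3,1)=21.5140, V(3,2)=4.4068, V(3,3)=33.2290
  t=2,j=0: stock 10.8000 → up 14.2560 (V=21.5140), down 6.4800 (V=29.2900). Price 19.0083; hedge Δ=-1.0000, bond B=29.8083.
  t=2,j=1: stock 23.7600 → up 31.3632 (V=4.4068), down 14.2560 (V=21.5140). Price 6.0483; hedge Δ=-1.0000, bond B=29.8083.
  t=2,j=2: stock 52.2720 → up 68.9990 (V=33.2290), down 31.3632 (V=4.4068). Price 23.6878; hedge Δ=0.7658, bond B=-16.3431.
  t=1,j=0: stock 18.0000 → up 23.7600 (V=6.0483), down 10.8000 (V=19.0083). Price 6.8403; hedge Δ=-1.0000, bond B=24.8403.
  t=1,j=1: stock 39.6000 → up 52.2720 (V=23.6878), down 23.7600 (V=6.0483). Price 17.2899; hedge Δ=0.6187, bond B=-7.2093.
  t=0,j=0: stock 30.0000 → up 39.6000 (V=17.2899), down 18.0000 (V=6.8403). Price 12.9569; hedge Δ=0.4838, bond B=-1.5564.
Root portfolio cost Δ·30+B reproduces V0=12.9569.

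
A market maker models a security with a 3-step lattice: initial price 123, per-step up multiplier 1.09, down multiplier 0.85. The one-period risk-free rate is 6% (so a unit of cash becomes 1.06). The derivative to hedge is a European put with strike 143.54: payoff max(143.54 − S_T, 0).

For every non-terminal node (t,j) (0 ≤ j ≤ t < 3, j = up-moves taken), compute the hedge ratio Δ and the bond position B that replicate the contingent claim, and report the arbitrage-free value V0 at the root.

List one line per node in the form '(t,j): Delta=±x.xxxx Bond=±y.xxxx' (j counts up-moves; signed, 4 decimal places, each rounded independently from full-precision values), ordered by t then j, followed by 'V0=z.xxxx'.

Under the risk-neutral measure, an up-move has probability p* = (R−d)/(u−d) = 0.8750 and values discount at R = 1.06.
Terminal payoffs: V(3,0)=68.0026, V(3,1)=46.6744, V(3,2)=19.3241, V(3,3)=0.0000
(2,0): S=88.8675. Δ = (V_up−V_dn)/(S_up−S_dn) = (46.6744−68.0026)/(96.8656−75.5374) = -1.0000. V = [p*·46.6744 + (1−p*)·68.0026]/1.06 = 46.5476. B = V − Δ·S = 135.4151.
(2,1): S=113.9595. Δ = (V_up−V_dn)/(S_up−S_dn) = (19.3241−46.6744)/(124.2159−96.8656) = -1.0000. V = [p*·19.3241 + (1−p*)·46.6744]/1.06 = 21.4556. B = V − Δ·S = 135.4151.
(2,2): S=146.1363. Δ = (V_up−V_dn)/(S_up−S_dn) = (0.0000−19.3241)/(159.2886−124.2159) = -0.5510. V = [p*·0.0000 + (1−p*)·19.3241]/1.06 = 2.2788. B = V − Δ·S = 82.7961.
(1,0): S=104.5500. Δ = (V_up−V_dn)/(S_up−S_dn) = (21.4556−46.5476)/(113.9595−88.8675) = -1.0000. V = [p*·21.4556 + (1−p*)·46.5476]/1.06 = 23.2001. B = V − Δ·S = 127.7501.
(1,1): S=134.0700. Δ = (V_up−V_dn)/(S_up−S_dn) = (2.2788−21.4556)/(146.1363−113.9595) = -0.5960. V = [p*·2.2788 + (1−p*)·21.4556]/1.06 = 4.4112. B = V − Δ·S = 84.3146.
(0,0): S=123.0000. Δ = (V_up−V_dn)/(S_up−S_dn) = (4.4112−23.2001)/(134.0700−104.5500) = -0.6365. V = [p*·4.4112 + (1−p*)·23.2001]/1.06 = 6.3772. B = V − Δ·S = 84.6642.
Self-financing check: at every node Δ·S+B equals the discounted successor values.

(0,0): Delta=-0.6365 Bond=84.6642
(1,0): Delta=-1.0000 Bond=127.7501
(1,1): Delta=-0.5960 Bond=84.3146
(2,0): Delta=-1.0000 Bond=135.4151
(2,1): Delta=-1.0000 Bond=135.4151
(2,2): Delta=-0.5510 Bond=82.7961
V0=6.3772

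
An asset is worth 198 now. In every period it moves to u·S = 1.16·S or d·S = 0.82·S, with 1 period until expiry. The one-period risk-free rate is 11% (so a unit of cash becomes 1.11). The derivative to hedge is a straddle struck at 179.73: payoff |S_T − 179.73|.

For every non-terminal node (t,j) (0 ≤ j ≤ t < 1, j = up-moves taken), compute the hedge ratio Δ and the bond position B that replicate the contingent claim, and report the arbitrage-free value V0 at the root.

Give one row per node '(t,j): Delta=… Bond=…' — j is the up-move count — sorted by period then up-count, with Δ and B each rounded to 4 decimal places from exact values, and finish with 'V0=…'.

(0,0): Delta=0.4840 Bond=-55.1399
V0=40.6836

The replicating-portfolio and risk-neutral prices coincide; use p* = (1.11−0.82)/(1.16−0.82) = 0.8529 for the latter.
Terminal payoffs: V(1,0)=17.3700, V(1,1)=49.9500
Node (0,0) S=198.0000: V=(p*·49.9500+(1−p*)·17.3700)/1.11=40.6836; Δ=(49.9500−17.3700)/(229.6800−162.3600)=0.4840; B=V−Δ·S=-55.1399
Check: Δ(0,0)·S0 + B(0,0) = 40.6836 = V0.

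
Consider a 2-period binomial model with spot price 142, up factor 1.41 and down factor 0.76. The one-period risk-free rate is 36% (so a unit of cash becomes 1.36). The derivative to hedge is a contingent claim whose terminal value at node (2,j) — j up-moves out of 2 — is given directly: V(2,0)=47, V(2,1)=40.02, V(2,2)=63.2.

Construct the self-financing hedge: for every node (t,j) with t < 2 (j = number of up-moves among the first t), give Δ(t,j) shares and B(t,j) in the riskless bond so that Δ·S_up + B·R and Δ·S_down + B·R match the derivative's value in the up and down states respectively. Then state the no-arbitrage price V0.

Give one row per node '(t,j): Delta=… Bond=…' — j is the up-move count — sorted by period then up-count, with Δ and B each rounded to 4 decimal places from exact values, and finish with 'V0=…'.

(0,0): Delta=0.1662 Bond=8.7407
(1,0): Delta=-0.0995 Bond=40.5597
(1,1): Delta=0.1781 Bond=9.4980
V0=32.3380

Risk-neutral probability p* = (R−d)/(u−d) = (1.36−0.76)/(1.41−0.76) = 0.9231.
At expiry t=2: V(2,0)=47.0000, V(2,1)=40.0200, V(2,2)=63.2000
  t=1,j=0: stock 107.9200 → up 152.1672 (V=40.0200), down 82.0192 (V=47.0000). Price 29.8213; hedge Δ=-0.0995, bond B=40.5597.
  t=1,j=1: stock 200.2200 → up 282.3102 (V=63.2000), down 152.1672 (V=40.0200). Price 45.1595; hedge Δ=0.1781, bond B=9.4980.
  t=0,j=0: stock 142.0000 → up 200.2200 (V=45.1595), down 107.9200 (V=29.8213). Price 32.3380; hedge Δ=0.1662, bond B=8.7407.
Each (Δ,B) replicates both successor values, so the strategy is self-financing and V0 is arbitrage-free.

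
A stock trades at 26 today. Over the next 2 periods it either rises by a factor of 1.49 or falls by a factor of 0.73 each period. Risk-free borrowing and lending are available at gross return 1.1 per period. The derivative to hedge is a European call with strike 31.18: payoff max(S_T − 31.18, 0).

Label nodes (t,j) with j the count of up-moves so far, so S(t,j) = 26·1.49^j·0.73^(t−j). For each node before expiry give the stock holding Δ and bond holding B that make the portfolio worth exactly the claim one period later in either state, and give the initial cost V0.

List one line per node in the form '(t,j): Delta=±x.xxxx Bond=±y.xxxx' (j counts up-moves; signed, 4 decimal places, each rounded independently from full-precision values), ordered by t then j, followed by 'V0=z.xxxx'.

Since d<R<u, set p* = (R−d)/(u−d) = 0.4868; price each node as the discounted p*-expectation of its children.
At expiry t=2: V(2,0)=0.0000, V(2,1)=0.0000, V(2,2)=26.5426
  t=1,j=0: stock 18.9800 → up 28.2802 (V=0.0000), down 13.8554 (V=0.0000). Price 0.0000; hedge Δ=0.0000, bond B=0.0000.
  t=1,j=1: stock 38.7400 → up 57.7226 (V=26.5426), down 28.2802 (V=0.0000). Price 11.7473; hedge Δ=0.9015, bond B=-23.1772.
  t=0,j=0: stock 26.0000 → up 38.7400 (V=11.7473), down 18.9800 (V=0.0000). Price 5.1992; hedge Δ=0.5945, bond B=-10.2578.
Check: Δ(0,0)·S0 + B(0,0) = 5.1992 = V0.

(0,0): Delta=0.5945 Bond=-10.2578
(1,0): Delta=0.0000 Bond=0.0000
(1,1): Delta=0.9015 Bond=-23.1772
V0=5.1992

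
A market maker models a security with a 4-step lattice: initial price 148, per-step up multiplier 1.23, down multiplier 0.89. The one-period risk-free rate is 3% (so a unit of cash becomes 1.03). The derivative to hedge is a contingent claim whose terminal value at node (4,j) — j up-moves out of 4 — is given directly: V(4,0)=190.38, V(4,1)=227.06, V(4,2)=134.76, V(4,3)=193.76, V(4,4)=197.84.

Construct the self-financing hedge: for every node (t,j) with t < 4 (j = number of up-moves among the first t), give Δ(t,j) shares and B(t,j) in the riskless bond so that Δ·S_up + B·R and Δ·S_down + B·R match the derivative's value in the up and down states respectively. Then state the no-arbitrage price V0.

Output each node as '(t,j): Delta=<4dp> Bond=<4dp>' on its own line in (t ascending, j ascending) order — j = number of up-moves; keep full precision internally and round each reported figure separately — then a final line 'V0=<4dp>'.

(0,0): Delta=-0.2555 Bond=201.1772
(1,0): Delta=-0.4634 Bond=234.5984
(1,1): Delta=-0.0406 Bond=168.0898
(2,0): Delta=-0.4002 Bond=234.2256
(2,1): Delta=-0.5287 Bond=252.2231
(2,2): Delta=0.4640 Bond=60.1458
(3,0): Delta=1.0340 Bond=91.6162
(3,1): Delta=-1.8827 Bond=455.0183
(3,2): Delta=0.8708 Bond=-19.1079
(3,3): Delta=0.0436 Bond=177.7476
V0=163.3642

Risk-neutral probability p* = (R−d)/(u−d) = (1.03−0.89)/(1.23−0.89) = 0.4118.
Terminal values V(4,·): V(4,0)=190.3800, V(4,1)=227.0600, V(4,2)=134.7600, V(4,3)=193.7600, V(4,4)=197.8400
(3,0): S=104.3354. Δ = (V_up−V_dn)/(S_up−S_dn) = (227.0600−190.3800)/(128.3326−92.8585) = 1.0340. V = [p*·227.0600 + (1−p*)·190.3800]/1.03 = 199.4986. B = V − Δ·S = 91.6162.
(3,1): S=144.1939. Δ = (V_up−V_dn)/(S_up−S_dn) = (134.7600−227.0600)/(177.3585−128.3326) = -1.8827. V = [p*·134.7600 + (1−p*)·227.0600]/1.03 = 183.5477. B = V − Δ·S = 455.0183.
(3,2): S=199.2792. Δ = (V_up−V_dn)/(S_up−S_dn) = (193.7600−134.7600)/(245.1134−177.3585) = 0.8708. V = [p*·193.7600 + (1−p*)·134.7600]/1.03 = 154.4215. B = V − Δ·S = -19.1079.
(3,3): S=275.4083. Δ = (V_up−V_dn)/(S_up−S_dn) = (197.8400−193.7600)/(338.7522−245.1134) = 0.0436. V = [p*·197.8400 + (1−p*)·193.7600]/1.03 = 189.7476. B = V − Δ·S = 177.7476.
(2,0): S=117.2308. Δ = (V_up−V_dn)/(S_up−S_dn) = (183.5477−199.4986)/(144.1939−104.3354) = -0.4002. V = [p*·183.5477 + (1−p*)·199.4986]/1.03 = 187.3112. B = V − Δ·S = 234.2256.
(2,1): S=162.0156. Δ = (V_up−V_dn)/(S_up−S_dn) = (154.4215−183.5477)/(199.2792−144.1939) = -0.5287. V = [p*·154.4215 + (1−p*)·183.5477]/1.03 = 166.5578. B = V − Δ·S = 252.2231.
(2,2): S=223.9092. Δ = (V_up−V_dn)/(S_up−S_dn) = (189.7476−154.4215)/(275.4083−199.2792) = 0.4640. V = [p*·189.7476 + (1−p*)·154.4215]/1.03 = 164.0461. B = V − Δ·S = 60.1458.
(1,0): S=131.7200. Δ = (V_up−V_dn)/(S_up−S_dn) = (166.5578−187.3112)/(162.0156−117.2308) = -0.4634. V = [p*·166.5578 + (1−p*)·187.3112]/1.03 = 173.5589. B = V − Δ·S = 234.5984.
(1,1): S=182.0400. Δ = (V_up−V_dn)/(S_up−S_dn) = (164.0461−166.5578)/(223.9092−162.0156) = -0.0406. V = [p*·164.0461 + (1−p*)·166.5578]/1.03 = 160.7025. B = V − Δ·S = 168.0898.
(0,0): S=148.0000. Δ = (V_up−V_dn)/(S_up−S_dn) = (160.7025−173.5589)/(182.0400−131.7200) = -0.2555. V = [p*·160.7025 + (1−p*)·173.5589]/1.03 = 163.3642. B = V − Δ·S = 201.1772.
Check: Δ(0,0)·S0 + B(0,0) = 163.3642 = V0.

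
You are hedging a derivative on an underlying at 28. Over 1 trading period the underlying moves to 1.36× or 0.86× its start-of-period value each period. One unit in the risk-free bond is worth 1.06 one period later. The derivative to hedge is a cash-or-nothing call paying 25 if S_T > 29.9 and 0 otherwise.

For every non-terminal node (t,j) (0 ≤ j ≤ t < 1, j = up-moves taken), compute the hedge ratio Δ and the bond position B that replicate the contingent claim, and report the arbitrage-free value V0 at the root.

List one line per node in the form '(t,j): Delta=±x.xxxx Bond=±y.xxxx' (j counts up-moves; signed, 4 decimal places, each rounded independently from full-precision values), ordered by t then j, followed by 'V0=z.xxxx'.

Risk-neutral probability p* = (R−d)/(u−d) = (1.06−0.86)/(1.36−0.86) = 0.4000.
Terminal values V(1,·): V(1,0)=0.0000, V(1,1)=25.0000
Node (0,0) S=28.0000: V=(p*·25.0000+(1−p*)·0.0000)/1.06=9.4340; Δ=(25.0000−0.0000)/(38.0800−24.0800)=1.7857; B=V−Δ·S=-40.5660
Check: Δ(0,0)·S0 + B(0,0) = 9.4340 = V0.

(0,0): Delta=1.7857 Bond=-40.5660
V0=9.4340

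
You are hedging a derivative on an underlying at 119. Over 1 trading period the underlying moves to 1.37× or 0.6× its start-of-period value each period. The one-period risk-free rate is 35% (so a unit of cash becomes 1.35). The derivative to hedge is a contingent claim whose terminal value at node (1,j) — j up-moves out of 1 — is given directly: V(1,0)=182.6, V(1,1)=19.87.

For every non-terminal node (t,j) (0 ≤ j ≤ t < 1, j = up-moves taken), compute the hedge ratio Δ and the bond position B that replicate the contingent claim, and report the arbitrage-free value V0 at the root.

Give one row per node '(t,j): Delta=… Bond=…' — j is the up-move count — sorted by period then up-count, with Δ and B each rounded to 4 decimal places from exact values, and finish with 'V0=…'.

(0,0): Delta=-1.7759 Bond=229.1871
V0=17.8494

The replicating-portfolio and risk-neutral prices coincide; use p* = (1.35−0.6)/(1.37−0.6) = 0.9740 for the latter.
Terminal payoffs: V(1,0)=182.6000, V(1,1)=19.8700
(0,0): S=119.0000. Δ = (V_up−V_dn)/(S_up−S_dn) = (19.8700−182.6000)/(163.0300−71.4000) = -1.7759. V = [p*·19.8700 + (1−p*)·182.6000]/1.35 = 17.8494. B = V − Δ·S = 229.1871.
The time-0 hedge costs 17.8494, which is the no-arbitrage price.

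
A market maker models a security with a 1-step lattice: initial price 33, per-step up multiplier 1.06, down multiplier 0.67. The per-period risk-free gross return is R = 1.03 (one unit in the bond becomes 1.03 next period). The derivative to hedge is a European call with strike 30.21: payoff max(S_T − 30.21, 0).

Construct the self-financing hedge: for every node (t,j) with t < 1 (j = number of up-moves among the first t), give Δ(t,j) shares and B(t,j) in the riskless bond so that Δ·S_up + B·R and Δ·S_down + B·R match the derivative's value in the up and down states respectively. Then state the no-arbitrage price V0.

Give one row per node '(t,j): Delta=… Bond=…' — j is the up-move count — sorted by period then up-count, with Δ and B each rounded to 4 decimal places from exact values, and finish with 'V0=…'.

(0,0): Delta=0.3706 Bond=-7.9559
V0=4.2748

Since d<R<u, set p* = (R−d)/(u−d) = 0.9231; price each node as the discounted p*-expectation of its children.
Terminal values V(1,·): V(1,0)=0.0000, V(1,1)=4.7700
  t=0,j=0: stock 33.0000 → up 34.9800 (V=4.7700), down 22.1100 (V=0.0000). Price 4.2748; hedge Δ=0.3706, bond B=-7.9559.
Self-financing check: at every node Δ·S+B equals the discounted successor values.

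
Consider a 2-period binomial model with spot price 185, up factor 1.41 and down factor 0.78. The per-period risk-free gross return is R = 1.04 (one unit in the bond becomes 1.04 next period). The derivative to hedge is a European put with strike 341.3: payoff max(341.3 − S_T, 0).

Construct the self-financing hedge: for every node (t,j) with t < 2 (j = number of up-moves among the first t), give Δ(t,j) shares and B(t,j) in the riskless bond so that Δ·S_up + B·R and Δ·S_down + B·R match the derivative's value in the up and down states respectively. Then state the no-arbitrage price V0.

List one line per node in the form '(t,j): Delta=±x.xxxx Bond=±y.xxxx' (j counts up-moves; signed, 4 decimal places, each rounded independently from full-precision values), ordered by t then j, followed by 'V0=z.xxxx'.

The replicating-portfolio and risk-neutral prices coincide; use p* = (1.04−0.78)/(1.41−0.78) = 0.4127 for the latter.
At expiry t=2: V(2,0)=228.7460, V(2,1)=137.8370, V(2,2)=0.0000
  t=1,j=0: stock 144.3000 → up 203.4630 (V=137.8370), down 112.5540 (V=228.7460). Price 183.8731; hedge Δ=-1.0000, bond B=328.1731.
  t=1,j=1: stock 260.8500 → up 367.7985 (V=0.0000), down 203.4630 (V=137.8370). Price 77.8384; hedge Δ=-0.8388, bond B=296.6272.
  t=0,j=0: stock 185.0000 → up 260.8500 (V=77.8384), down 144.3000 (V=183.8731). Price 134.7238; hedge Δ=-0.9098, bond B=303.0328.
Root portfolio cost Δ·185+B reproduces V0=134.7238.

(0,0): Delta=-0.9098 Bond=303.0328
(1,0): Delta=-1.0000 Bond=328.1731
(1,1): Delta=-0.8388 Bond=296.6272
V0=134.7238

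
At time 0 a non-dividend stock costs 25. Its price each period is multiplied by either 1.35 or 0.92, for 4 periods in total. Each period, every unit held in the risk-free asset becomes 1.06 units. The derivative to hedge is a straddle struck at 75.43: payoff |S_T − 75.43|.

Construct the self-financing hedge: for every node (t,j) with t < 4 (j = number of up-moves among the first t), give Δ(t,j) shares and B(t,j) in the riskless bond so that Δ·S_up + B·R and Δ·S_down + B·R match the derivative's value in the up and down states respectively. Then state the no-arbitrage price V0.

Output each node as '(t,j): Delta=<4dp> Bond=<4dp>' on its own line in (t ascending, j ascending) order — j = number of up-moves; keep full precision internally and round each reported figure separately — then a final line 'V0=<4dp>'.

(0,0): Delta=-0.9590 Bond=58.8577
(1,0): Delta=-1.0000 Bond=63.3325
(1,1): Delta=-0.9011 Bond=60.4351
(2,0): Delta=-1.0000 Bond=67.1324
(2,1): Delta=-1.0000 Bond=67.1324
(2,2): Delta=-0.7615 Bond=57.6995
(3,0): Delta=-1.0000 Bond=71.1604
(3,1): Delta=-1.0000 Bond=71.1604
(3,2): Delta=-1.0000 Bond=71.1604
(3,3): Delta=-0.4247 Bond=40.4493
V0=34.8830

Under the risk-neutral measure, an up-move has probability p* = (R−d)/(u−d) = 0.3256 and values discount at R = 1.06.
Terminal values V(4,·): V(4,0)=57.5202, V(4,1)=49.1493, V(4,2)=36.8659, V(4,3)=18.8414, V(4,4)=7.6077
(3,0): S=19.4672. Δ = (V_up−V_dn)/(S_up−S_dn) = (49.1493−57.5202)/(26.2807−17.9098) = -1.0000. V = [p*·49.1493 + (1−p*)·57.5202]/1.06 = 51.6932. B = V − Δ·S = 71.1604.
(3,1): S=28.5660. Δ = (V_up−V_dn)/(S_up−S_dn) = (36.8659−49.1493)/(38.5641−26.2807) = -1.0000. V = [p*·36.8659 + (1−p*)·49.1493]/1.06 = 42.5944. B = V − Δ·S = 71.1604.
(3,2): S=41.9175. Δ = (V_up−V_dn)/(S_up−S_dn) = (18.8414−36.8659)/(56.5886−38.5641) = -1.0000. V = [p*·18.8414 + (1−p*)·36.8659]/1.06 = 29.2429. B = V − Δ·S = 71.1604.
(3,3): S=61.5094. Δ = (V_up−V_dn)/(S_up−S_dn) = (7.6077−18.8414)/(83.0377−56.5886) = -0.4247. V = [p*·7.6077 + (1−p*)·18.8414]/1.06 = 14.3244. B = V − Δ·S = 40.4493.
(2,0): S=21.1600. Δ = (V_up−V_dn)/(S_up−S_dn) = (42.5944−51.6932)/(28.5660−19.4672) = -1.0000. V = [p*·42.5944 + (1−p*)·51.6932]/1.06 = 45.9724. B = V − Δ·S = 67.1324.
(2,1): S=31.0500. Δ = (V_up−V_dn)/(S_up−S_dn) = (29.2429−42.5944)/(41.9175−28.5660) = -1.0000. V = [p*·29.2429 + (1−p*)·42.5944]/1.06 = 36.0824. B = V − Δ·S = 67.1324.
(2,2): S=45.5625. Δ = (V_up−V_dn)/(S_up−S_dn) = (14.3244−29.2429)/(61.5094−41.9175) = -0.7615. V = [p*·14.3244 + (1−p*)·29.2429]/1.06 = 23.0054. B = V − Δ·S = 57.6995.
(1,0): S=23.0000. Δ = (V_up−V_dn)/(S_up−S_dn) = (36.0824−45.9724)/(31.0500−21.1600) = -1.0000. V = [p*·36.0824 + (1−p*)·45.9724]/1.06 = 40.3325. B = V − Δ·S = 63.3325.
(1,1): S=33.7500. Δ = (V_up−V_dn)/(S_up−S_dn) = (23.0054−36.0824)/(45.5625−31.0500) = -0.9011. V = [p*·23.0054 + (1−p*)·36.0824]/1.06 = 30.0234. B = V − Δ·S = 60.4351.
(0,0): S=25.0000. Δ = (V_up−V_dn)/(S_up−S_dn) = (30.0234−40.3325)/(33.7500−23.0000) = -0.9590. V = [p*·30.0234 + (1−p*)·40.3325]/1.06 = 34.8830. B = V − Δ·S = 58.8577.
Check: Δ(0,0)·S0 + B(0,0) = 34.8830 = V0.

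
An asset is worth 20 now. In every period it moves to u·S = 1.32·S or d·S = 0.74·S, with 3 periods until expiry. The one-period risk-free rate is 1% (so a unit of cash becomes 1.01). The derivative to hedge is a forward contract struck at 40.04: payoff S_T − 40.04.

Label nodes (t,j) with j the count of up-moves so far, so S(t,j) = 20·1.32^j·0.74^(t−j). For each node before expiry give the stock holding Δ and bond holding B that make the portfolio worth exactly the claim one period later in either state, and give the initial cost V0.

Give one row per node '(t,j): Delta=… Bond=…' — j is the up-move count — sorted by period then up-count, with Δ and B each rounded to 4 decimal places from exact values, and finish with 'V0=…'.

The replicating-portfolio and risk-neutral prices coincide; use p* = (1.01−0.74)/(1.32−0.74) = 0.4655 for the latter.
At expiry t=3: V(3,0)=-31.9355, V(3,1)=-25.5834, V(3,2)=-14.2525, V(3,3)=5.9594
  t=2,j=0: stock 10.9520 → up 14.4566 (V=-25.5834), down 8.1045 (V=-31.9355). Price -28.6916; hedge Δ=1.0000, bond B=-39.6436.
  t=2,j=1: stock 19.5360 → up 25.7875 (V=-14.2525), down 14.4566 (V=-25.5834). Price -20.1076; hedge Δ=1.0000, bond B=-39.6436.
  t=2,j=2: stock 34.8480 → up 45.9994 (V=5.9594), down 25.7875 (V=-14.2525). Price -4.7956; hedge Δ=1.0000, bond B=-39.6436.
  t=1,j=0: stock 14.8000 → up 19.5360 (V=-20.1076), down 10.9520 (V=-28.6916). Price -24.4511; hedge Δ=1.0000, bond B=-39.2511.
  t=1,j=1: stock 26.4000 → up 34.8480 (V=-4.7956), down 19.5360 (V=-20.1076). Price -12.8511; hedge Δ=1.0000, bond B=-39.2511.
  t=0,j=0: stock 20.0000 → up 26.4000 (V=-12.8511), down 14.8000 (V=-24.4511). Price -18.8624; hedge Δ=1.0000, bond B=-38.8624.
Root portfolio cost Δ·20+B reproduces V0=-18.8624.

(0,0): Delta=1.0000 Bond=-38.8624
(1,0): Delta=1.0000 Bond=-39.2511
(1,1): Delta=1.0000 Bond=-39.2511
(2,0): Delta=1.0000 Bond=-39.6436
(2,1): Delta=1.0000 Bond=-39.6436
(2,2): Delta=1.0000 Bond=-39.6436
V0=-18.8624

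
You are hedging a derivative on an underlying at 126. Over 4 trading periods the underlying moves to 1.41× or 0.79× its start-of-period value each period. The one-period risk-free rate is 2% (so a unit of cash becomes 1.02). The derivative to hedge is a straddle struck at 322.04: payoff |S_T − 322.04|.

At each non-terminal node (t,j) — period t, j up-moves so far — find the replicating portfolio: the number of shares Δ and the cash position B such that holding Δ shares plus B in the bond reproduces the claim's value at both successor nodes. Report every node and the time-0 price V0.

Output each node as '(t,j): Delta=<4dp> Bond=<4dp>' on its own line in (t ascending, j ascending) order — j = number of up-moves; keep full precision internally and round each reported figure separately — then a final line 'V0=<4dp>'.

Under the risk-neutral measure, an up-move has probability p* = (R−d)/(u−d) = 0.3710 and values discount at R = 1.02.
Payoff layer (t=4): V(4,0)=272.9629, V(4,1)=234.4467, V(4,2)=165.7026, V(4,3)=43.0074, V(4,4)=175.9802
(3,0): S=62.1229. Δ = (V_up−V_dn)/(S_up−S_dn) = (234.4467−272.9629)/(87.5933−49.0771) = -1.0000. V = [p*·234.4467 + (1−p*)·272.9629]/1.02 = 253.6026. B = V − Δ·S = 315.7255.
(3,1): S=110.8776. Δ = (V_up−V_dn)/(S_up−S_dn) = (165.7026−234.4467)/(156.3374−87.5933) = -1.0000. V = [p*·165.7026 + (1−p*)·234.4467]/1.02 = 204.8479. B = V − Δ·S = 315.7255.
(3,2): S=197.8955. Δ = (V_up−V_dn)/(S_up−S_dn) = (43.0074−165.7026)/(279.0326−156.3374) = -1.0000. V = [p*·43.0074 + (1−p*)·165.7026]/1.02 = 117.8300. B = V − Δ·S = 315.7255.
(3,3): S=353.2058. Δ = (V_up−V_dn)/(S_up−S_dn) = (175.9802−43.0074)/(498.0202−279.0326) = 0.6072. V = [p*·175.9802 + (1−p*)·43.0074]/1.02 = 90.5255. B = V − Δ·S = -123.9468.
(2,0): S=78.6366. Δ = (V_up−V_dn)/(S_up−S_dn) = (204.8479−253.6026)/(110.8776−62.1229) = -1.0000. V = [p*·204.8479 + (1−p*)·253.6026]/1.02 = 230.8982. B = V − Δ·S = 309.5348.
(2,1): S=140.3514. Δ = (V_up−V_dn)/(S_up−S_dn) = (117.8300−204.8479)/(197.8955−110.8776) = -1.0000. V = [p*·117.8300 + (1−p*)·204.8479]/1.02 = 169.1834. B = V − Δ·S = 309.5348.
(2,2): S=250.5006. Δ = (V_up−V_dn)/(S_up−S_dn) = (90.5255−117.8300)/(353.2058−197.8955) = -0.1758. V = [p*·90.5255 + (1−p*)·117.8300]/1.02 = 105.5891. B = V − Δ·S = 149.6287.
(1,0): S=99.5400. Δ = (V_up−V_dn)/(S_up−S_dn) = (169.1834−230.8982)/(140.3514−78.6366) = -1.0000. V = [p*·169.1834 + (1−p*)·230.8982]/1.02 = 203.9255. B = V − Δ·S = 303.4655.
(1,1): S=177.6600. Δ = (V_up−V_dn)/(S_up−S_dn) = (105.5891−169.1834)/(250.5006−140.3514) = -0.5773. V = [p*·105.5891 + (1−p*)·169.1834]/1.02 = 142.7372. B = V − Δ·S = 245.3086.
(0,0): S=126.0000. Δ = (V_up−V_dn)/(S_up−S_dn) = (142.7372−203.9255)/(177.6600−99.5400) = -0.7833. V = [p*·142.7372 + (1−p*)·203.9255]/1.02 = 177.6732. B = V − Δ·S = 276.3639.
The time-0 hedge costs 177.6732, which is the no-arbitrage price.

(0,0): Delta=-0.7833 Bond=276.3639
(1,0): Delta=-1.0000 Bond=303.4655
(1,1): Delta=-0.5773 Bond=245.3086
(2,0): Delta=-1.0000 Bond=309.5348
(2,1): Delta=-1.0000 Bond=309.5348
(2,2): Delta=-0.1758 Bond=149.6287
(3,0): Delta=-1.0000 Bond=315.7255
(3,1): Delta=-1.0000 Bond=315.7255
(3,2): Delta=-1.0000 Bond=315.7255
(3,3): Delta=0.6072 Bond=-123.9468
V0=177.6732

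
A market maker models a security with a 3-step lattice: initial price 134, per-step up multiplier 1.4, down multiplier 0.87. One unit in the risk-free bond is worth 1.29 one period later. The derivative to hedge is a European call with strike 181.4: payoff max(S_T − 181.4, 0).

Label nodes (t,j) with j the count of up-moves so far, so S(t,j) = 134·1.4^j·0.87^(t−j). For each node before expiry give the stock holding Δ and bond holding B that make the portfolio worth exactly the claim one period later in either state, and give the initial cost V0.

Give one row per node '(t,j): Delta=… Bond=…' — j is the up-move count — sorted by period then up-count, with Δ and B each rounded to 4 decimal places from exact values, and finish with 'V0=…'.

Risk-neutral probability p* = (R−d)/(u−d) = (1.29−0.87)/(1.4−0.87) = 0.7925.
Terminal payoffs: V(3,0)=0.0000, V(3,1)=0.0000, V(3,2)=47.0968, V(3,3)=186.2960
(2,0): S=101.4246. Δ = (V_up−V_dn)/(S_up−S_dn) = (0.0000−0.0000)/(141.9944−88.2394) = 0.0000. V = [p*·0.0000 + (1−p*)·0.0000]/1.29 = 0.0000. B = V − Δ·S = 0.0000.
(2,1): S=163.2120. Δ = (V_up−V_dn)/(S_up−S_dn) = (47.0968−0.0000)/(228.4968−141.9944) = 0.5445. V = [p*·47.0968 + (1−p*)·0.0000]/1.29 = 28.9318. B = V − Δ·S = -59.9301.
(2,2): S=262.6400. Δ = (V_up−V_dn)/(S_up−S_dn) = (186.2960−47.0968)/(367.6960−228.4968) = 1.0000. V = [p*·186.2960 + (1−p*)·47.0968]/1.29 = 122.0198. B = V − Δ·S = -140.6202.
(1,0): S=116.5800. Δ = (V_up−V_dn)/(S_up−S_dn) = (28.9318−0.0000)/(163.2120−101.4246) = 0.4682. V = [p*·28.9318 + (1−p*)·0.0000]/1.29 = 17.7729. B = V − Δ·S = -36.8153.
(1,1): S=187.6000. Δ = (V_up−V_dn)/(S_up−S_dn) = (122.0198−28.9318)/(262.6400−163.2120) = 0.9362. V = [p*·122.0198 + (1−p*)·28.9318]/1.29 = 79.6122. B = V − Δ·S = -96.0257.
(0,0): S=134.0000. Δ = (V_up−V_dn)/(S_up−S_dn) = (79.6122−17.7729)/(187.6000−116.5800) = 0.8707. V = [p*·79.6122 + (1−p*)·17.7729]/1.29 = 51.7656. B = V − Δ·S = -64.9122.
Each (Δ,B) replicates both successor values, so the strategy is self-financing and V0 is arbitrage-free.

(0,0): Delta=0.8707 Bond=-64.9122
(1,0): Delta=0.4682 Bond=-36.8153
(1,1): Delta=0.9362 Bond=-96.0257
(2,0): Delta=0.0000 Bond=0.0000
(2,1): Delta=0.5445 Bond=-59.9301
(2,2): Delta=1.0000 Bond=-140.6202
V0=51.7656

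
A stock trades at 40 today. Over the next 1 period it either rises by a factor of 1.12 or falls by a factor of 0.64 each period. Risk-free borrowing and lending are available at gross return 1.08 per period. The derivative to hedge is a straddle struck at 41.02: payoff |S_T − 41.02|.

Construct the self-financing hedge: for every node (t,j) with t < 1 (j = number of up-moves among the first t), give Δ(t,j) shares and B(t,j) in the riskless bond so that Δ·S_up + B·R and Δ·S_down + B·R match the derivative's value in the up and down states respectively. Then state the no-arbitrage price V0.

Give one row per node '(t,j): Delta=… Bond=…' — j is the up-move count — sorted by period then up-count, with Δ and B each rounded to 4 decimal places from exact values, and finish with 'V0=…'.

(0,0): Delta=-0.6062 Bond=28.6481
V0=4.3981

Under the risk-neutral measure, an up-move has probability p* = (R−d)/(u−d) = 0.9167 and values discount at R = 1.08.
Terminal values V(1,·): V(1,0)=15.4200, V(1,1)=3.7800
Node (0,0) S=40.0000: V=(p*·3.7800+(1−p*)·15.4200)/1.08=4.3981; Δ=(3.7800−15.4200)/(44.8000−25.6000)=-0.6062; B=V−Δ·S=28.6481
Self-financing check: at every node Δ·S+B equals the discounted successor values.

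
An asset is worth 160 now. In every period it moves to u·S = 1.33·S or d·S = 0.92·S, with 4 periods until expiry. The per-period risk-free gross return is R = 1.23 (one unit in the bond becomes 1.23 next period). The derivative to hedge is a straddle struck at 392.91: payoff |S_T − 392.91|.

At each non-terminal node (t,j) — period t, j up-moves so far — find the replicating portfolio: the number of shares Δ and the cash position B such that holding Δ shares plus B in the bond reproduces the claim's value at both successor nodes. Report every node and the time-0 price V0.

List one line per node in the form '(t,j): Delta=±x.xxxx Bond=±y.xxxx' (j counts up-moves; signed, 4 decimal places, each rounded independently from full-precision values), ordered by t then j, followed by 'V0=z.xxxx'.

The replicating-portfolio and risk-neutral prices coincide; use p* = (1.23−0.92)/(1.33−0.92) = 0.7561 for the latter.
Payoff layer (t=4): V(4,0)=278.2871, V(4,1)=227.2052, V(4,2)=153.3585, V(4,3)=46.6018, V(4,4)=107.7312
Node (3,0) S=124.5901: V=(p*·227.2052+(1−p*)·278.2871)/1.23=194.8489; Δ=(227.2052−278.2871)/(165.7048−114.6229)=-1.0000; B=V−Δ·S=319.4390
Node (3,1) S=180.1139: V=(p*·153.3585+(1−p*)·227.2052)/1.23=139.3251; Δ=(153.3585−227.2052)/(239.5515−165.7048)=-1.0000; B=V−Δ·S=319.4390
Node (3,2) S=260.3821: V=(p*·46.6018+(1−p*)·153.3585)/1.23=59.0569; Δ=(46.6018−153.3585)/(346.3082−239.5515)=-1.0000; B=V−Δ·S=319.4390
Node (3,3) S=376.4219: V=(p*·107.7312+(1−p*)·46.6018)/1.23=75.4647; Δ=(107.7312−46.6018)/(500.6412−346.3082)=0.3961; B=V−Δ·S=-73.6312
Node (2,0) S=135.4240: V=(p*·139.3251+(1−p*)·194.8489)/1.23=124.2825; Δ=(139.3251−194.8489)/(180.1139−124.5901)=-1.0000; B=V−Δ·S=259.7065
Node (2,1) S=195.7760: V=(p*·59.0569+(1−p*)·139.3251)/1.23=63.9305; Δ=(59.0569−139.3251)/(260.3821−180.1139)=-1.0000; B=V−Δ·S=259.7065
Node (2,2) S=283.0240: V=(p*·75.4647+(1−p*)·59.0569)/1.23=58.0998; Δ=(75.4647−59.0569)/(376.4219−260.3821)=0.1414; B=V−Δ·S=18.0810
Node (1,0) S=147.2000: V=(p*·63.9305+(1−p*)·124.2825)/1.23=63.9435; Δ=(63.9305−124.2825)/(195.7760−135.4240)=-1.0000; B=V−Δ·S=211.1435
Node (1,1) S=212.8000: V=(p*·58.0998+(1−p*)·63.9305)/1.23=48.3918; Δ=(58.0998−63.9305)/(283.0240−195.7760)=-0.0668; B=V−Δ·S=62.6130
Node (0,0) S=160.0000: V=(p*·48.3918+(1−p*)·63.9435)/1.23=42.4268; Δ=(48.3918−63.9435)/(212.8000−147.2000)=-0.2371; B=V−Δ·S=80.3577
The time-0 hedge costs 42.4268, which is the no-arbitrage price.

(0,0): Delta=-0.2371 Bond=80.3577
(1,0): Delta=-1.0000 Bond=211.1435
(1,1): Delta=-0.0668 Bond=62.6130
(2,0): Delta=-1.0000 Bond=259.7065
(2,1): Delta=-1.0000 Bond=259.7065
(2,2): Delta=0.1414 Bond=18.0810
(3,0): Delta=-1.0000 Bond=319.4390
(3,1): Delta=-1.0000 Bond=319.4390
(3,2): Delta=-1.0000 Bond=319.4390
(3,3): Delta=0.3961 Bond=-73.6312
V0=42.4268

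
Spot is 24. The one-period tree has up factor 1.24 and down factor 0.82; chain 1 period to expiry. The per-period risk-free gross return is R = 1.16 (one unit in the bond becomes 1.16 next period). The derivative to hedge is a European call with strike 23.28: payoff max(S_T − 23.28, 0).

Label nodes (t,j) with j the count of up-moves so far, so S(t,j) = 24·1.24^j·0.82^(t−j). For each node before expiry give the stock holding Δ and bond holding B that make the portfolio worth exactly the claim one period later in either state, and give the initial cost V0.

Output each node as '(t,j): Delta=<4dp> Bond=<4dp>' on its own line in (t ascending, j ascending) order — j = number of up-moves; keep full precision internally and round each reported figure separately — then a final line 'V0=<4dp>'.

Under the risk-neutral measure, an up-move has probability p* = (R−d)/(u−d) = 0.8095 and values discount at R = 1.16.
At expiry t=1: V(1,0)=0.0000, V(1,1)=6.4800
(0,0): S=24.0000. Δ = (V_up−V_dn)/(S_up−S_dn) = (6.4800−0.0000)/(29.7600−19.6800) = 0.6429. V = [p*·6.4800 + (1−p*)·0.0000]/1.16 = 4.5222. B = V − Δ·S = -10.9064.
Check: Δ(0,0)·S0 + B(0,0) = 4.5222 = V0.

(0,0): Delta=0.6429 Bond=-10.9064
V0=4.5222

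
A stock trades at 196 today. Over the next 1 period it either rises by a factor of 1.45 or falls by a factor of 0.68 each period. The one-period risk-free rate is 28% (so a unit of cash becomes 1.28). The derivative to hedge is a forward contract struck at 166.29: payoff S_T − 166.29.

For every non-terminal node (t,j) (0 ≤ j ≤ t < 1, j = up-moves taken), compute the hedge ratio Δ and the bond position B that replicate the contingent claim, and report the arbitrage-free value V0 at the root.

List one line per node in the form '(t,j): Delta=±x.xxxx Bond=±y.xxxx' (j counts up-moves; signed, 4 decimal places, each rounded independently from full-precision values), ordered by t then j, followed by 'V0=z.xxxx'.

(0,0): Delta=1.0000 Bond=-129.9141
V0=66.0859

No-arbitrage ⇒ martingale measure with p* = (R−d)/(u−d) = 0.7792.
At expiry t=1: V(1,0)=-33.0100, V(1,1)=117.9100
  t=0,j=0: stock 196.0000 → up 284.2000 (V=117.9100), down 133.2800 (V=-33.0100). Price 66.0859; hedge Δ=1.0000, bond B=-129.9141.
Check: Δ(0,0)·S0 + B(0,0) = 66.0859 = V0.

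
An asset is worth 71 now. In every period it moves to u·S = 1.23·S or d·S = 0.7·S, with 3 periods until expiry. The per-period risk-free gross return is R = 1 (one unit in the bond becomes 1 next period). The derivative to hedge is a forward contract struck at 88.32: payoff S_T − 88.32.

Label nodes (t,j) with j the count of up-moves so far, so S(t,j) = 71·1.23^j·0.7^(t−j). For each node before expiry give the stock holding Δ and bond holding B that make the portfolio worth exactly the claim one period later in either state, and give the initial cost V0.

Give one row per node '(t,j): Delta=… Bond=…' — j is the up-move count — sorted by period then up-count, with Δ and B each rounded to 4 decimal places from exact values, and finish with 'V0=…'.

(0,0): Delta=1.0000 Bond=-88.3200
(1,0): Delta=1.0000 Bond=-88.3200
(1,1): Delta=1.0000 Bond=-88.3200
(2,0): Delta=1.0000 Bond=-88.3200
(2,1): Delta=1.0000 Bond=-88.3200
(2,2): Delta=1.0000 Bond=-88.3200
V0=-17.3200

The replicating-portfolio and risk-neutral prices coincide; use p* = (1−0.7)/(1.23−0.7) = 0.5660 for the latter.
Payoff layer (t=3): V(3,0)=-63.9670, V(3,1)=-45.5283, V(3,2)=-13.1289, V(3,3)=43.8016
Node (2,0) S=34.7900: V=(p*·-45.5283+(1−p*)·-63.9670)/1=-53.5300; Δ=(-45.5283−-63.9670)/(42.7917−24.3530)=1.0000; B=V−Δ·S=-88.3200
Node (2,1) S=61.1310: V=(p*·-13.1289+(1−p*)·-45.5283)/1=-27.1890; Δ=(-13.1289−-45.5283)/(75.1911−42.7917)=1.0000; B=V−Δ·S=-88.3200
Node (2,2) S=107.4159: V=(p*·43.8016+(1−p*)·-13.1289)/1=19.0959; Δ=(43.8016−-13.1289)/(132.1216−75.1911)=1.0000; B=V−Δ·S=-88.3200
Node (1,0) S=49.7000: V=(p*·-27.1890+(1−p*)·-53.5300)/1=-38.6200; Δ=(-27.1890−-53.5300)/(61.1310−34.7900)=1.0000; B=V−Δ·S=-88.3200
Node (1,1) S=87.3300: V=(p*·19.0959+(1−p*)·-27.1890)/1=-0.9900; Δ=(19.0959−-27.1890)/(107.4159−61.1310)=1.0000; B=V−Δ·S=-88.3200
Node (0,0) S=71.0000: V=(p*·-0.9900+(1−p*)·-38.6200)/1=-17.3200; Δ=(-0.9900−-38.6200)/(87.3300−49.7000)=1.0000; B=V−Δ·S=-88.3200
Each (Δ,B) replicates both successor values, so the strategy is self-financing and V0 is arbitrage-free.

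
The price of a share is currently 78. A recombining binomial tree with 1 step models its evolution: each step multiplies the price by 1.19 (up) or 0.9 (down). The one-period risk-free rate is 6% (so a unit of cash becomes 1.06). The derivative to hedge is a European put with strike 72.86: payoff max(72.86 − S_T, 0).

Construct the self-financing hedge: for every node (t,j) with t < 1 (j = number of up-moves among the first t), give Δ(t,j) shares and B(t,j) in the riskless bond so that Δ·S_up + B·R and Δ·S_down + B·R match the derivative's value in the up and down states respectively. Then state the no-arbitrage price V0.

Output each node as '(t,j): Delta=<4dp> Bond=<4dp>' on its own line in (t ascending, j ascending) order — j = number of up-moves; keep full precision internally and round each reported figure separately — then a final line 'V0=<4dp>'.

Since d<R<u, set p* = (R−d)/(u−d) = 0.5517; price each node as the discounted p*-expectation of its children.
At expiry t=1: V(1,0)=2.6600, V(1,1)=0.0000
  t=0,j=0: stock 78.0000 → up 92.8200 (V=0.0000), down 70.2000 (V=2.6600). Price 1.1249; hedge Δ=-0.1176, bond B=10.2973.
The time-0 hedge costs 1.1249, which is the no-arbitrage price.

(0,0): Delta=-0.1176 Bond=10.2973
V0=1.1249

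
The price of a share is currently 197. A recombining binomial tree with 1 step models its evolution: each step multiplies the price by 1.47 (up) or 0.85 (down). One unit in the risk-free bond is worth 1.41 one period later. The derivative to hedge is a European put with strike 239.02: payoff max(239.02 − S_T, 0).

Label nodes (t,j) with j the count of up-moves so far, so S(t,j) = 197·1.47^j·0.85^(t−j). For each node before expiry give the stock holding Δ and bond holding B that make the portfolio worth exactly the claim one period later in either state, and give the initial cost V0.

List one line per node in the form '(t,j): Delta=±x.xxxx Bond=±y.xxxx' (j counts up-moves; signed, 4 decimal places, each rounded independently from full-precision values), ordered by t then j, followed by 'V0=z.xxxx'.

Risk-neutral probability p* = (R−d)/(u−d) = (1.41−0.85)/(1.47−0.85) = 0.9032.
Payoff layer (t=1): V(1,0)=71.5700, V(1,1)=0.0000
  t=0,j=0: stock 197.0000 → up 289.5900 (V=0.0000), down 167.4500 (V=71.5700). Price 4.9121; hedge Δ=-0.5860, bond B=120.3476.
The time-0 hedge costs 4.9121, which is the no-arbitrage price.

(0,0): Delta=-0.5860 Bond=120.3476
V0=4.9121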